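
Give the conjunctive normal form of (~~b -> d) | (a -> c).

~b | d | ~a | c

(~~b -> d) | (a -> c)
≡ ~~~b | d | (a -> c)   — eliminate ->
≡ ~~~b | d | ~a | c   — eliminate ->
≡ ~b | d | ~a | c   — double negation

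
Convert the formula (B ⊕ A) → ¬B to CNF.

¬B ∨ A

(B ⊕ A) → ¬B
≡ ¬(B ⊕ A) ∨ ¬B
≡ ¬((B ∨ A) ∧ ¬(B ∧ A)) ∨ ¬B
≡ ¬(B ∨ A) ∨ ¬¬(B ∧ A) ∨ ¬B
≡ (¬B ∧ ¬A) ∨ ¬¬(B ∧ A) ∨ ¬B
≡ (¬B ∧ ¬A) ∨ (B ∧ A) ∨ ¬B
≡ (¬B ∨ B ∨ ¬B) ∧ (¬B ∨ A ∨ ¬B) ∧ (¬A ∨ B ∨ ¬B) ∧ (¬A ∨ A ∨ ¬B)
≡ ¬B ∨ A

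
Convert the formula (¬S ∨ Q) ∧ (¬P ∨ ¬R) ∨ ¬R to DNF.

¬S ∧ ¬P ∨ Q ∧ ¬P ∨ ¬R

(¬S ∨ Q) ∧ (¬P ∨ ¬R) ∨ ¬R
= ¬S ∧ ¬P ∨ ¬S ∧ ¬R ∨ Q ∧ ¬P ∨ Q ∧ ¬R ∨ ¬R
= ¬S ∧ ¬P ∨ Q ∧ ¬P ∨ ¬R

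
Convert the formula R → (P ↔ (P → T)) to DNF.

R → (P ↔ (P → T))
≡ ¬R ∨ (P ↔ (P → T))
≡ ¬R ∨ ((P → (P → T)) ∧ ((P → T) → P))
≡ ¬R ∨ ((¬P ∨ (P → T)) ∧ ((P → T) → P))
≡ ¬R ∨ ((¬P ∨ ¬P ∨ T) ∧ ((P → T) → P))
≡ ¬R ∨ ((¬P ∨ ¬P ∨ T) ∧ (¬(P → T) ∨ P))
≡ ¬R ∨ ((¬P ∨ ¬P ∨ T) ∧ (¬(¬P ∨ T) ∨ P))
≡ ¬R ∨ ((¬P ∨ ¬P ∨ T) ∧ ((¬¬P ∧ ¬T) ∨ P))
≡ ¬R ∨ ((¬P ∨ ¬P ∨ T) ∧ ((P ∧ ¬T) ∨ P))
≡ ¬R ∨ (¬P ∧ P ∧ ¬T) ∨ (¬P ∧ P) ∨ (¬P ∧ P ∧ ¬T) ∨ (¬P ∧ P) ∨ (T ∧ P ∧ ¬T) ∨ (T ∧ P)
≡ ¬R ∨ (T ∧ P)

¬R ∨ (T ∧ P)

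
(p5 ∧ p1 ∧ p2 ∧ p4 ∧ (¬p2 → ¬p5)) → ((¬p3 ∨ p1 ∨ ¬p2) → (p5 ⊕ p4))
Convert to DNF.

(p5 ∧ p1 ∧ p2 ∧ p4 ∧ (¬p2 → ¬p5)) → ((¬p3 ∨ p1 ∨ ¬p2) → (p5 ⊕ p4))
⇔ ¬(p5 ∧ p1 ∧ p2 ∧ p4 ∧ (¬p2 → ¬p5)) ∨ ((¬p3 ∨ p1 ∨ ¬p2) → (p5 ⊕ p4))   [eliminate →]
⇔ ¬(p5 ∧ p1 ∧ p2 ∧ p4 ∧ (¬¬p2 ∨ ¬p5)) ∨ ((¬p3 ∨ p1 ∨ ¬p2) → (p5 ⊕ p4))   [eliminate →]
⇔ ¬(p5 ∧ p1 ∧ p2 ∧ p4 ∧ (¬¬p2 ∨ ¬p5)) ∨ ¬(¬p3 ∨ p1 ∨ ¬p2) ∨ (p5 ⊕ p4)   [eliminate →]
⇔ ¬(p5 ∧ p1 ∧ p2 ∧ p4 ∧ (¬¬p2 ∨ ¬p5)) ∨ ¬(¬p3 ∨ p1 ∨ ¬p2) ∨ (p5 ∧ ¬p4) ∨ (¬p5 ∧ p4)   [expand ⊕]
⇔ ¬p5 ∨ ¬p1 ∨ ¬p2 ∨ ¬p4 ∨ ¬(¬¬p2 ∨ ¬p5) ∨ ¬(¬p3 ∨ p1 ∨ ¬p2) ∨ (p5 ∧ ¬p4) ∨ (¬p5 ∧ p4)   [De Morgan]
⇔ ¬p5 ∨ ¬p1 ∨ ¬p2 ∨ ¬p4 ∨ (¬¬¬p2 ∧ ¬¬p5) ∨ ¬(¬p3 ∨ p1 ∨ ¬p2) ∨ (p5 ∧ ¬p4) ∨ (¬p5 ∧ p4)   [De Morgan]
⇔ ¬p5 ∨ ¬p1 ∨ ¬p2 ∨ ¬p4 ∨ (¬p2 ∧ ¬¬p5) ∨ ¬(¬p3 ∨ p1 ∨ ¬p2) ∨ (p5 ∧ ¬p4) ∨ (¬p5 ∧ p4)   [double negation]
⇔ ¬p5 ∨ ¬p1 ∨ ¬p2 ∨ ¬p4 ∨ (¬p2 ∧ p5) ∨ ¬(¬p3 ∨ p1 ∨ ¬p2) ∨ (p5 ∧ ¬p4) ∨ (¬p5 ∧ p4)   [double negation]
⇔ ¬p5 ∨ ¬p1 ∨ ¬p2 ∨ ¬p4 ∨ (¬p2 ∧ p5) ∨ (¬¬p3 ∧ ¬p1 ∧ ¬¬p2) ∨ (p5 ∧ ¬p4) ∨ (¬p5 ∧ p4)   [De Morgan]
⇔ ¬p5 ∨ ¬p1 ∨ ¬p2 ∨ ¬p4 ∨ (¬p2 ∧ p5) ∨ (p3 ∧ ¬p1 ∧ ¬¬p2) ∨ (p5 ∧ ¬p4) ∨ (¬p5 ∧ p4)   [double negation]
⇔ ¬p5 ∨ ¬p1 ∨ ¬p2 ∨ ¬p4 ∨ (¬p2 ∧ p5) ∨ (p3 ∧ ¬p1 ∧ p2) ∨ (p5 ∧ ¬p4) ∨ (¬p5 ∧ p4)   [double negation]
⇔ ¬p5 ∨ ¬p1 ∨ ¬p2 ∨ ¬p4   [simplify]

¬p5 ∨ ¬p1 ∨ ¬p2 ∨ ¬p4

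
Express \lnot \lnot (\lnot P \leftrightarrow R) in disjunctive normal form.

\lnot \lnot (\lnot P \leftrightarrow R)
⇔ \lnot \lnot ((\lnot P \to R) \land (R \to \lnot P))   [eliminate \leftrightarrow]
⇔ \lnot \lnot ((\lnot \lnot P \lor R) \land (R \to \lnot P))   [eliminate \to]
⇔ \lnot \lnot ((\lnot \lnot P \lor R) \land (\lnot R \lor \lnot P))   [eliminate \to]
⇔ (\lnot \lnot P \lor R) \land (\lnot R \lor \lnot P)   [double negation]
⇔ (P \lor R) \land (\lnot R \lor \lnot P)   [double negation]
⇔ (P \land \lnot R) \lor (P \land \lnot P) \lor (R \land \lnot R) \lor (R \land \lnot P)   [distribute \land over \lor]
⇔ (P \land \lnot R) \lor (R \land \lnot P)   [simplify]

(P \land \lnot R) \lor (R \land \lnot P)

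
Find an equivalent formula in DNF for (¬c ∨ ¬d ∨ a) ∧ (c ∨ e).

(¬c ∧ e) ∨ (¬d ∧ c) ∨ (¬d ∧ e) ∨ (a ∧ c) ∨ (a ∧ e)

(¬c ∨ ¬d ∨ a) ∧ (c ∨ e)
= (¬c ∧ c) ∨ (¬c ∧ e) ∨ (¬d ∧ c) ∨ (¬d ∧ e) ∨ (a ∧ c) ∨ (a ∧ e)   [distribute ∧ over ∨]
= (¬c ∧ e) ∨ (¬d ∧ c) ∨ (¬d ∧ e) ∨ (a ∧ c) ∨ (a ∧ e)   [simplify]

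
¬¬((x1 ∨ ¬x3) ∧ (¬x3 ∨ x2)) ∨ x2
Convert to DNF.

¬¬((x1 ∨ ¬x3) ∧ (¬x3 ∨ x2)) ∨ x2
= ((x1 ∨ ¬x3) ∧ (¬x3 ∨ x2)) ∨ x2   — double negation
= (x1 ∧ ¬x3) ∨ (x1 ∧ x2) ∨ (¬x3 ∧ ¬x3) ∨ (¬x3 ∧ x2) ∨ x2   — distribute ∧ over ∨
= ¬x3 ∨ x2   — simplify

¬x3 ∨ x2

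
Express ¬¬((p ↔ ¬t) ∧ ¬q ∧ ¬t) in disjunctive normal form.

¬¬((p ↔ ¬t) ∧ ¬q ∧ ¬t)
≡ ¬¬((p → ¬t) ∧ (¬t → p) ∧ ¬q ∧ ¬t)   — eliminate ↔
≡ ¬¬((¬p ∨ ¬t) ∧ (¬t → p) ∧ ¬q ∧ ¬t)   — eliminate →
≡ ¬¬((¬p ∨ ¬t) ∧ (¬¬t ∨ p) ∧ ¬q ∧ ¬t)   — eliminate →
≡ (¬p ∨ ¬t) ∧ (¬¬t ∨ p) ∧ ¬q ∧ ¬t   — double negation
≡ (¬p ∨ ¬t) ∧ (t ∨ p) ∧ ¬q ∧ ¬t   — double negation
≡ (¬p ∧ t ∧ ¬q ∧ ¬t) ∨ (¬p ∧ p ∧ ¬q ∧ ¬t) ∨ (¬t ∧ t ∧ ¬q ∧ ¬t) ∨ (¬t ∧ p ∧ ¬q ∧ ¬t)   — distribute ∧ over ∨
≡ ¬t ∧ p ∧ ¬q   — simplify

¬t ∧ p ∧ ¬q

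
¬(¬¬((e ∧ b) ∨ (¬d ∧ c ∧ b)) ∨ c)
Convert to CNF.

(¬e ∨ ¬b) ∧ ¬c

¬(¬¬((e ∧ b) ∨ (¬d ∧ c ∧ b)) ∨ c)
⇔ ¬¬¬((e ∧ b) ∨ (¬d ∧ c ∧ b)) ∧ ¬c   — De Morgan
⇔ ¬((e ∧ b) ∨ (¬d ∧ c ∧ b)) ∧ ¬c   — double negation
⇔ ¬(e ∧ b) ∧ ¬(¬d ∧ c ∧ b) ∧ ¬c   — De Morgan
⇔ (¬e ∨ ¬b) ∧ ¬(¬d ∧ c ∧ b) ∧ ¬c   — De Morgan
⇔ (¬e ∨ ¬b) ∧ (¬¬d ∨ ¬c ∨ ¬b) ∧ ¬c   — De Morgan
⇔ (¬e ∨ ¬b) ∧ (d ∨ ¬c ∨ ¬b) ∧ ¬c   — double negation
⇔ (¬e ∨ ¬b) ∧ ¬c   — simplify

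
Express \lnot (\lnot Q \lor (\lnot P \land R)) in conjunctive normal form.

Q \land (P \lor \lnot R)

\lnot (\lnot Q \lor (\lnot P \land R))
≡ \lnot \lnot Q \land \lnot (\lnot P \land R)   — De Morgan
≡ Q \land \lnot (\lnot P \land R)   — double negation
≡ Q \land (\lnot \lnot P \lor \lnot R)   — De Morgan
≡ Q \land (P \lor \lnot R)   — double negation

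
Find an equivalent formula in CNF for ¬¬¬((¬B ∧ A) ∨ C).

(B ∨ ¬A) ∧ ¬C

¬¬¬((¬B ∧ A) ∨ C)
≡ ¬((¬B ∧ A) ∨ C)   (double negation)
≡ ¬(¬B ∧ A) ∧ ¬C   (De Morgan)
≡ (¬¬B ∨ ¬A) ∧ ¬C   (De Morgan)
≡ (B ∨ ¬A) ∧ ¬C   (double negation)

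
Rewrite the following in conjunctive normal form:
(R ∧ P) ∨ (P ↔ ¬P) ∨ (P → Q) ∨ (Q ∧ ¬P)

R ∨ ¬P ∨ Q

(R ∧ P) ∨ (P ↔ ¬P) ∨ (P → Q) ∨ (Q ∧ ¬P)
≡ (R ∧ P) ∨ ((P → ¬P) ∧ (¬P → P)) ∨ (P → Q) ∨ (Q ∧ ¬P)   (eliminate ↔)
≡ (R ∧ P) ∨ ((¬P ∨ ¬P) ∧ (¬P → P)) ∨ (P → Q) ∨ (Q ∧ ¬P)   (eliminate →)
≡ (R ∧ P) ∨ ((¬P ∨ ¬P) ∧ (¬¬P ∨ P)) ∨ (P → Q) ∨ (Q ∧ ¬P)   (eliminate →)
≡ (R ∧ P) ∨ ((¬P ∨ ¬P) ∧ (¬¬P ∨ P)) ∨ ¬P ∨ Q ∨ (Q ∧ ¬P)   (eliminate →)
≡ (R ∧ P) ∨ ((¬P ∨ ¬P) ∧ (P ∨ P)) ∨ ¬P ∨ Q ∨ (Q ∧ ¬P)   (double negation)
≡ (R ∨ ¬P ∨ ¬P ∨ ¬P ∨ Q ∨ Q) ∧ (R ∨ ¬P ∨ ¬P ∨ ¬P ∨ Q ∨ ¬P) ∧ (R ∨ P ∨ P ∨ ¬P ∨ Q ∨ Q) ∧ (R ∨ P ∨ P ∨ ¬P ∨ Q ∨ ¬P) ∧ (P ∨ ¬P ∨ ¬P ∨ ¬P ∨ Q ∨ Q) ∧ (P ∨ ¬P ∨ ¬P ∨ ¬P ∨ Q ∨ ¬P) ∧ (P ∨ P ∨ P ∨ ¬P ∨ Q ∨ Q) ∧ (P ∨ P ∨ P ∨ ¬P ∨ Q ∨ ¬P)   (distribute ∨ over ∧)
≡ R ∨ ¬P ∨ Q   (simplify)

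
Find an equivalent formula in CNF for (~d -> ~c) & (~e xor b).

(d | ~c) & (~e | b) & (e | ~b)

(~d -> ~c) & (~e xor b)
= (~~d | ~c) & (~e xor b)   (eliminate ->)
= (~~d | ~c) & (~e | b) & ~(~e & b)   (expand xor)
= (d | ~c) & (~e | b) & ~(~e & b)   (double negation)
= (d | ~c) & (~e | b) & (~~e | ~b)   (De Morgan)
= (d | ~c) & (~e | b) & (e | ~b)   (double negation)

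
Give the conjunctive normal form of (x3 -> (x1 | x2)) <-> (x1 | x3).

(x3 -> (x1 | x2)) <-> (x1 | x3)
⇔ ((x3 -> (x1 | x2)) -> (x1 | x3)) & ((x1 | x3) -> (x3 -> (x1 | x2)))   — eliminate <->
⇔ (~(x3 -> (x1 | x2)) | x1 | x3) & ((x1 | x3) -> (x3 -> (x1 | x2)))   — eliminate ->
⇔ (~(~x3 | x1 | x2) | x1 | x3) & ((x1 | x3) -> (x3 -> (x1 | x2)))   — eliminate ->
⇔ (~(~x3 | x1 | x2) | x1 | x3) & (~(x1 | x3) | (x3 -> (x1 | x2)))   — eliminate ->
⇔ (~(~x3 | x1 | x2) | x1 | x3) & (~(x1 | x3) | ~x3 | x1 | x2)   — eliminate ->
⇔ ((~~x3 & ~x1 & ~x2) | x1 | x3) & (~(x1 | x3) | ~x3 | x1 | x2)   — De Morgan
⇔ ((x3 & ~x1 & ~x2) | x1 | x3) & (~(x1 | x3) | ~x3 | x1 | x2)   — double negation
⇔ ((x3 & ~x1 & ~x2) | x1 | x3) & ((~x1 & ~x3) | ~x3 | x1 | x2)   — De Morgan
⇔ (x3 | x1 | x3) & (~x1 | x1 | x3) & (~x2 | x1 | x3) & (~x1 | ~x3 | x1 | x2) & (~x3 | ~x3 | x1 | x2)   — distribute | over &
⇔ (x3 | x1) & (~x3 | x1 | x2)   — simplify

(x3 | x1) & (~x3 | x1 | x2)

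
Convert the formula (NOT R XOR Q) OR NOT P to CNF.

(NOT R OR Q OR NOT P) AND (R OR NOT Q OR NOT P)

(NOT R XOR Q) OR NOT P
≡ ((NOT R OR Q) AND NOT (NOT R AND Q)) OR NOT P   [expand XOR]
≡ ((NOT R OR Q) AND (NOT NOT R OR NOT Q)) OR NOT P   [De Morgan]
≡ ((NOT R OR Q) AND (R OR NOT Q)) OR NOT P   [double negation]
≡ (NOT R OR Q OR NOT P) AND (R OR NOT Q OR NOT P)   [distribute OR over AND]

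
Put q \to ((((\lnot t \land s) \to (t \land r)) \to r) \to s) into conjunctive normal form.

q \to ((((\lnot t \land s) \to (t \land r)) \to r) \to s)
= \lnot q \lor ((((\lnot t \land s) \to (t \land r)) \to r) \to s)
= \lnot q \lor \lnot (((\lnot t \land s) \to (t \land r)) \to r) \lor s
= \lnot q \lor \lnot (\lnot ((\lnot t \land s) \to (t \land r)) \lor r) \lor s
= \lnot q \lor \lnot (\lnot (\lnot (\lnot t \land s) \lor (t \land r)) \lor r) \lor s
= \lnot q \lor (\lnot \lnot (\lnot (\lnot t \land s) \lor (t \land r)) \land \lnot r) \lor s
= \lnot q \lor ((\lnot (\lnot t \land s) \lor (t \land r)) \land \lnot r) \lor s
= \lnot q \lor ((\lnot \lnot t \lor \lnot s \lor (t \land r)) \land \lnot r) \lor s
= \lnot q \lor ((t \lor \lnot s \lor (t \land r)) \land \lnot r) \lor s
= (\lnot q \lor t \lor \lnot s \lor t \lor s) \land (\lnot q \lor t \lor \lnot s \lor r \lor s) \land (\lnot q \lor \lnot r \lor s)
= \lnot q \lor \lnot r \lor s

\lnot q \lor \lnot r \lor s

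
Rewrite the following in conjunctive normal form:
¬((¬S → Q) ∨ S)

¬((¬S → Q) ∨ S)
≡ ¬(¬¬S ∨ Q ∨ S)   [eliminate →]
≡ ¬¬¬S ∧ ¬Q ∧ ¬S   [De Morgan]
≡ ¬S ∧ ¬Q ∧ ¬S   [double negation]
≡ ¬S ∧ ¬Q   [simplify]

¬S ∧ ¬Q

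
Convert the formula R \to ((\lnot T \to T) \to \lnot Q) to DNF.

R \to ((\lnot T \to T) \to \lnot Q)
≡ \lnot R \lor ((\lnot T \to T) \to \lnot Q)   [eliminate \to]
≡ \lnot R \lor \lnot (\lnot T \to T) \lor \lnot Q   [eliminate \to]
≡ \lnot R \lor \lnot (\lnot \lnot T \lor T) \lor \lnot Q   [eliminate \to]
≡ \lnot R \lor (\lnot \lnot \lnot T \land \lnot T) \lor \lnot Q   [De Morgan]
≡ \lnot R \lor (\lnot T \land \lnot T) \lor \lnot Q   [double negation]
≡ \lnot R \lor \lnot T \lor \lnot Q   [simplify]

\lnot R \lor \lnot T \lor \lnot Q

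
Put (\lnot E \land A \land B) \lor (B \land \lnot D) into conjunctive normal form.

(\lnot E \land A \land B) \lor (B \land \lnot D)
≡ (\lnot E \lor B) \land (\lnot E \lor \lnot D) \land (A \lor B) \land (A \lor \lnot D) \land (B \lor B) \land (B \lor \lnot D)
≡ (\lnot E \lor \lnot D) \land (A \lor \lnot D) \land B

(\lnot E \lor \lnot D) \land (A \lor \lnot D) \land B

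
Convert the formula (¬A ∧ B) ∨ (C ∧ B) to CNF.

(¬A ∨ C) ∧ B

(¬A ∧ B) ∨ (C ∧ B)
≡ (¬A ∨ C) ∧ (¬A ∨ B) ∧ (B ∨ C) ∧ (B ∨ B)   (distribute ∨ over ∧)
≡ (¬A ∨ C) ∧ B   (simplify)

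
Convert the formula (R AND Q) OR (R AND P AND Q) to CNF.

R AND Q

(R AND Q) OR (R AND P AND Q)
⇔ (R OR R) AND (R OR P) AND (R OR Q) AND (Q OR R) AND (Q OR P) AND (Q OR Q)
⇔ R AND Q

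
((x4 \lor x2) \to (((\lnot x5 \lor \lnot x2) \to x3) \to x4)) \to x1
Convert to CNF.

(x4 \lor x2 \lor x1) \land (x5 \lor x3 \lor x1) \land (x2 \lor x3 \lor x1) \land (\lnot x4 \lor x1)

((x4 \lor x2) \to (((\lnot x5 \lor \lnot x2) \to x3) \to x4)) \to x1
≡ \lnot ((x4 \lor x2) \to (((\lnot x5 \lor \lnot x2) \to x3) \to x4)) \lor x1   (eliminate \to)
≡ \lnot (\lnot (x4 \lor x2) \lor (((\lnot x5 \lor \lnot x2) \to x3) \to x4)) \lor x1   (eliminate \to)
≡ \lnot (\lnot (x4 \lor x2) \lor \lnot ((\lnot x5 \lor \lnot x2) \to x3) \lor x4) \lor x1   (eliminate \to)
≡ \lnot (\lnot (x4 \lor x2) \lor \lnot (\lnot (\lnot x5 \lor \lnot x2) \lor x3) \lor x4) \lor x1   (eliminate \to)
≡ (\lnot \lnot (x4 \lor x2) \land \lnot \lnot (\lnot (\lnot x5 \lor \lnot x2) \lor x3) \land \lnot x4) \lor x1   (De Morgan)
≡ ((x4 \lor x2) \land \lnot \lnot (\lnot (\lnot x5 \lor \lnot x2) \lor x3) \land \lnot x4) \lor x1   (double negation)
≡ ((x4 \lor x2) \land (\lnot (\lnot x5 \lor \lnot x2) \lor x3) \land \lnot x4) \lor x1   (double negation)
≡ ((x4 \lor x2) \land ((\lnot \lnot x5 \land \lnot \lnot x2) \lor x3) \land \lnot x4) \lor x1   (De Morgan)
≡ ((x4 \lor x2) \land ((x5 \land \lnot \lnot x2) \lor x3) \land \lnot x4) \lor x1   (double negation)
≡ ((x4 \lor x2) \land ((x5 \land x2) \lor x3) \land \lnot x4) \lor x1   (double negation)
≡ (x4 \lor x2 \lor x1) \land (x5 \lor x3 \lor x1) \land (x2 \lor x3 \lor x1) \land (\lnot x4 \lor x1)   (distribute \lor over \land)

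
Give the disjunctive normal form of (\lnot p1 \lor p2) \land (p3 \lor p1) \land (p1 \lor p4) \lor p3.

(\lnot p1 \lor p2) \land (p3 \lor p1) \land (p1 \lor p4) \lor p3
≡ \lnot p1 \land p3 \land p1 \lor \lnot p1 \land p3 \land p4 \lor \lnot p1 \land p1 \land p1 \lor \lnot p1 \land p1 \land p4 \lor p2 \land p3 \land p1 \lor p2 \land p3 \land p4 \lor p2 \land p1 \land p1 \lor p2 \land p1 \land p4 \lor p3   [distribute \land over \lor]
≡ p2 \land p1 \lor p3   [simplify]

p2 \land p1 \lor p3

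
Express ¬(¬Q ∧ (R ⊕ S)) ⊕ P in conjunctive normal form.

(Q ∨ ¬R ∨ S ∨ P) ∧ (Q ∨ ¬S ∨ R ∨ P) ∧ (¬Q ∨ ¬P) ∧ (R ∨ S ∨ ¬P) ∧ (¬R ∨ ¬S ∨ ¬P)

¬(¬Q ∧ (R ⊕ S)) ⊕ P
= (¬(¬Q ∧ (R ⊕ S)) ∨ P) ∧ ¬(¬(¬Q ∧ (R ⊕ S)) ∧ P)   [expand ⊕]
= (¬(¬Q ∧ (R ∨ S) ∧ ¬(R ∧ S)) ∨ P) ∧ ¬(¬(¬Q ∧ (R ⊕ S)) ∧ P)   [expand ⊕]
= (¬(¬Q ∧ (R ∨ S) ∧ ¬(R ∧ S)) ∨ P) ∧ ¬(¬(¬Q ∧ (R ∨ S) ∧ ¬(R ∧ S)) ∧ P)   [expand ⊕]
= (¬¬Q ∨ ¬(R ∨ S) ∨ ¬¬(R ∧ S) ∨ P) ∧ ¬(¬(¬Q ∧ (R ∨ S) ∧ ¬(R ∧ S)) ∧ P)   [De Morgan]
= (Q ∨ ¬(R ∨ S) ∨ ¬¬(R ∧ S) ∨ P) ∧ ¬(¬(¬Q ∧ (R ∨ S) ∧ ¬(R ∧ S)) ∧ P)   [double negation]
= (Q ∨ (¬R ∧ ¬S) ∨ ¬¬(R ∧ S) ∨ P) ∧ ¬(¬(¬Q ∧ (R ∨ S) ∧ ¬(R ∧ S)) ∧ P)   [De Morgan]
= (Q ∨ (¬R ∧ ¬S) ∨ (R ∧ S) ∨ P) ∧ ¬(¬(¬Q ∧ (R ∨ S) ∧ ¬(R ∧ S)) ∧ P)   [double negation]
= (Q ∨ (¬R ∧ ¬S) ∨ (R ∧ S) ∨ P) ∧ (¬¬(¬Q ∧ (R ∨ S) ∧ ¬(R ∧ S)) ∨ ¬P)   [De Morgan]
= (Q ∨ (¬R ∧ ¬S) ∨ (R ∧ S) ∨ P) ∧ ((¬Q ∧ (R ∨ S) ∧ ¬(R ∧ S)) ∨ ¬P)   [double negation]
= (Q ∨ (¬R ∧ ¬S) ∨ (R ∧ S) ∨ P) ∧ ((¬Q ∧ (R ∨ S) ∧ (¬R ∨ ¬S)) ∨ ¬P)   [De Morgan]
= (Q ∨ ¬R ∨ R ∨ P) ∧ (Q ∨ ¬R ∨ S ∨ P) ∧ (Q ∨ ¬S ∨ R ∨ P) ∧ (Q ∨ ¬S ∨ S ∨ P) ∧ (¬Q ∨ ¬P) ∧ (R ∨ S ∨ ¬P) ∧ (¬R ∨ ¬S ∨ ¬P)   [distribute ∨ over ∧]
= (Q ∨ ¬R ∨ S ∨ P) ∧ (Q ∨ ¬S ∨ R ∨ P) ∧ (¬Q ∨ ¬P) ∧ (R ∨ S ∨ ¬P) ∧ (¬R ∨ ¬S ∨ ¬P)   [simplify]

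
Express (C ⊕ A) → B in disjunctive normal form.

(¬C ∧ ¬A) ∨ (A ∧ C) ∨ B

(C ⊕ A) → B
≡ ¬(C ⊕ A) ∨ B
≡ ¬((C ∧ ¬A) ∨ (¬C ∧ A)) ∨ B
≡ (¬(C ∧ ¬A) ∧ ¬(¬C ∧ A)) ∨ B
≡ ((¬C ∨ ¬¬A) ∧ ¬(¬C ∧ A)) ∨ B
≡ ((¬C ∨ A) ∧ ¬(¬C ∧ A)) ∨ B
≡ ((¬C ∨ A) ∧ (¬¬C ∨ ¬A)) ∨ B
≡ ((¬C ∨ A) ∧ (C ∨ ¬A)) ∨ B
≡ (¬C ∧ C) ∨ (¬C ∧ ¬A) ∨ (A ∧ C) ∨ (A ∧ ¬A) ∨ B
≡ (¬C ∧ ¬A) ∨ (A ∧ C) ∨ B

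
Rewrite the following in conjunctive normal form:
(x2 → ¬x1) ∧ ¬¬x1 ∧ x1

(¬x2 ∨ ¬x1) ∧ x1

(x2 → ¬x1) ∧ ¬¬x1 ∧ x1
= (¬x2 ∨ ¬x1) ∧ ¬¬x1 ∧ x1   [eliminate →]
= (¬x2 ∨ ¬x1) ∧ x1 ∧ x1   [double negation]
= (¬x2 ∨ ¬x1) ∧ x1   [simplify]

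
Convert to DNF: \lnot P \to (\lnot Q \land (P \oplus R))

\lnot P \to (\lnot Q \land (P \oplus R))
⇔ \lnot \lnot P \lor (\lnot Q \land (P \oplus R))   — eliminate \to
⇔ \lnot \lnot P \lor (\lnot Q \land ((P \land \lnot R) \lor (\lnot P \land R)))   — expand \oplus
⇔ P \lor (\lnot Q \land ((P \land \lnot R) \lor (\lnot P \land R)))   — double negation
⇔ P \lor (\lnot Q \land P \land \lnot R) \lor (\lnot Q \land \lnot P \land R)   — distribute \land over \lor
⇔ P \lor (\lnot Q \land \lnot P \land R)   — simplify

P \lor (\lnot Q \land \lnot P \land R)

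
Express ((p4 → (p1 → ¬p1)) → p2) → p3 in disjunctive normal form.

((p4 → (p1 → ¬p1)) → p2) → p3
⇔ ¬((p4 → (p1 → ¬p1)) → p2) ∨ p3   (eliminate →)
⇔ ¬(¬(p4 → (p1 → ¬p1)) ∨ p2) ∨ p3   (eliminate →)
⇔ ¬(¬(¬p4 ∨ (p1 → ¬p1)) ∨ p2) ∨ p3   (eliminate →)
⇔ ¬(¬(¬p4 ∨ ¬p1 ∨ ¬p1) ∨ p2) ∨ p3   (eliminate →)
⇔ ¬¬(¬p4 ∨ ¬p1 ∨ ¬p1) ∧ ¬p2 ∨ p3   (De Morgan)
⇔ (¬p4 ∨ ¬p1 ∨ ¬p1) ∧ ¬p2 ∨ p3   (double negation)
⇔ ¬p4 ∧ ¬p2 ∨ ¬p1 ∧ ¬p2 ∨ ¬p1 ∧ ¬p2 ∨ p3   (distribute ∧ over ∨)
⇔ ¬p4 ∧ ¬p2 ∨ ¬p1 ∧ ¬p2 ∨ p3   (simplify)

¬p4 ∧ ¬p2 ∨ ¬p1 ∧ ¬p2 ∨ p3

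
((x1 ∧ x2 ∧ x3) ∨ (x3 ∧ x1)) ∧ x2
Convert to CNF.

x1 ∧ x3 ∧ x2

((x1 ∧ x2 ∧ x3) ∨ (x3 ∧ x1)) ∧ x2
≡ (x1 ∨ x3) ∧ (x1 ∨ x1) ∧ (x2 ∨ x3) ∧ (x2 ∨ x1) ∧ (x3 ∨ x3) ∧ (x3 ∨ x1) ∧ x2   [distribute ∨ over ∧]
≡ x1 ∧ x3 ∧ x2   [simplify]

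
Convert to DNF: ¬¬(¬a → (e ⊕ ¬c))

a ∨ (e ∧ c) ∨ (¬e ∧ ¬c)

¬¬(¬a → (e ⊕ ¬c))
⇔ ¬¬(¬¬a ∨ (e ⊕ ¬c))   [eliminate →]
⇔ ¬¬(¬¬a ∨ (e ∧ ¬¬c) ∨ (¬e ∧ ¬c))   [expand ⊕]
⇔ ¬¬a ∨ (e ∧ ¬¬c) ∨ (¬e ∧ ¬c)   [double negation]
⇔ a ∨ (e ∧ ¬¬c) ∨ (¬e ∧ ¬c)   [double negation]
⇔ a ∨ (e ∧ c) ∨ (¬e ∧ ¬c)   [double negation]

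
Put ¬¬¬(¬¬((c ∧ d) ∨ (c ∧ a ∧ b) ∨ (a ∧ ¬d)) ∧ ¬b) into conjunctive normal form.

(¬c ∨ ¬d ∨ b) ∧ (¬a ∨ d ∨ b)

¬¬¬(¬¬((c ∧ d) ∨ (c ∧ a ∧ b) ∨ (a ∧ ¬d)) ∧ ¬b)
⇔ ¬(¬¬((c ∧ d) ∨ (c ∧ a ∧ b) ∨ (a ∧ ¬d)) ∧ ¬b)   [double negation]
⇔ ¬¬¬((c ∧ d) ∨ (c ∧ a ∧ b) ∨ (a ∧ ¬d)) ∨ ¬¬b   [De Morgan]
⇔ ¬((c ∧ d) ∨ (c ∧ a ∧ b) ∨ (a ∧ ¬d)) ∨ ¬¬b   [double negation]
⇔ (¬(c ∧ d) ∧ ¬(c ∧ a ∧ b) ∧ ¬(a ∧ ¬d)) ∨ ¬¬b   [De Morgan]
⇔ ((¬c ∨ ¬d) ∧ ¬(c ∧ a ∧ b) ∧ ¬(a ∧ ¬d)) ∨ ¬¬b   [De Morgan]
⇔ ((¬c ∨ ¬d) ∧ (¬c ∨ ¬a ∨ ¬b) ∧ ¬(a ∧ ¬d)) ∨ ¬¬b   [De Morgan]
⇔ ((¬c ∨ ¬d) ∧ (¬c ∨ ¬a ∨ ¬b) ∧ (¬a ∨ ¬¬d)) ∨ ¬¬b   [De Morgan]
⇔ ((¬c ∨ ¬d) ∧ (¬c ∨ ¬a ∨ ¬b) ∧ (¬a ∨ d)) ∨ ¬¬b   [double negation]
⇔ ((¬c ∨ ¬d) ∧ (¬c ∨ ¬a ∨ ¬b) ∧ (¬a ∨ d)) ∨ b   [double negation]
⇔ (¬c ∨ ¬d ∨ b) ∧ (¬c ∨ ¬a ∨ ¬b ∨ b) ∧ (¬a ∨ d ∨ b)   [distribute ∨ over ∧]
⇔ (¬c ∨ ¬d ∨ b) ∧ (¬a ∨ d ∨ b)   [simplify]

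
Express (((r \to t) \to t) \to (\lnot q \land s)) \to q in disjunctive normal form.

(((r \to t) \to t) \to (\lnot q \land s)) \to q
≡ \lnot (((r \to t) \to t) \to (\lnot q \land s)) \lor q   (eliminate \to)
≡ \lnot (\lnot ((r \to t) \to t) \lor (\lnot q \land s)) \lor q   (eliminate \to)
≡ \lnot (\lnot (\lnot (r \to t) \lor t) \lor (\lnot q \land s)) \lor q   (eliminate \to)
≡ \lnot (\lnot (\lnot (\lnot r \lor t) \lor t) \lor (\lnot q \land s)) \lor q   (eliminate \to)
≡ (\lnot \lnot (\lnot (\lnot r \lor t) \lor t) \land \lnot (\lnot q \land s)) \lor q   (De Morgan)
≡ ((\lnot (\lnot r \lor t) \lor t) \land \lnot (\lnot q \land s)) \lor q   (double negation)
≡ (((\lnot \lnot r \land \lnot t) \lor t) \land \lnot (\lnot q \land s)) \lor q   (De Morgan)
≡ (((r \land \lnot t) \lor t) \land \lnot (\lnot q \land s)) \lor q   (double negation)
≡ (((r \land \lnot t) \lor t) \land (\lnot \lnot q \lor \lnot s)) \lor q   (De Morgan)
≡ (((r \land \lnot t) \lor t) \land (q \lor \lnot s)) \lor q   (double negation)
≡ (r \land \lnot t \land q) \lor (r \land \lnot t \land \lnot s) \lor (t \land q) \lor (t \land \lnot s) \lor q   (distribute \land over \lor)
≡ (r \land \lnot t \land \lnot s) \lor (t \land \lnot s) \lor q   (simplify)

(r \land \lnot t \land \lnot s) \lor (t \land \lnot s) \lor q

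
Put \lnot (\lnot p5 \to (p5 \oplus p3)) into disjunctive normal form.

\lnot p5 \land \lnot p3

\lnot (\lnot p5 \to (p5 \oplus p3))
⇔ \lnot (\lnot \lnot p5 \lor (p5 \oplus p3))
⇔ \lnot (\lnot \lnot p5 \lor (p5 \land \lnot p3) \lor (\lnot p5 \land p3))
⇔ \lnot \lnot \lnot p5 \land \lnot (p5 \land \lnot p3) \land \lnot (\lnot p5 \land p3)
⇔ \lnot p5 \land \lnot (p5 \land \lnot p3) \land \lnot (\lnot p5 \land p3)
⇔ \lnot p5 \land (\lnot p5 \lor \lnot \lnot p3) \land \lnot (\lnot p5 \land p3)
⇔ \lnot p5 \land (\lnot p5 \lor p3) \land \lnot (\lnot p5 \land p3)
⇔ \lnot p5 \land (\lnot p5 \lor p3) \land (\lnot \lnot p5 \lor \lnot p3)
⇔ \lnot p5 \land (\lnot p5 \lor p3) \land (p5 \lor \lnot p3)
⇔ (\lnot p5 \land \lnot p5 \land p5) \lor (\lnot p5 \land \lnot p5 \land \lnot p3) \lor (\lnot p5 \land p3 \land p5) \lor (\lnot p5 \land p3 \land \lnot p3)
⇔ \lnot p5 \land \lnot p3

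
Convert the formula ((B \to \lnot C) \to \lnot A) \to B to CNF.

((B \to \lnot C) \to \lnot A) \to B
⇔ \lnot ((B \to \lnot C) \to \lnot A) \lor B   [eliminate \to]
⇔ \lnot (\lnot (B \to \lnot C) \lor \lnot A) \lor B   [eliminate \to]
⇔ \lnot (\lnot (\lnot B \lor \lnot C) \lor \lnot A) \lor B   [eliminate \to]
⇔ (\lnot \lnot (\lnot B \lor \lnot C) \land \lnot \lnot A) \lor B   [De Morgan]
⇔ ((\lnot B \lor \lnot C) \land \lnot \lnot A) \lor B   [double negation]
⇔ ((\lnot B \lor \lnot C) \land A) \lor B   [double negation]
⇔ (\lnot B \lor \lnot C \lor B) \land (A \lor B)   [distribute \lor over \land]
⇔ A \lor B   [simplify]

A \lor B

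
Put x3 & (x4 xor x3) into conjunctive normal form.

x3 & (~x4 | ~x3)

x3 & (x4 xor x3)
≡ x3 & (x4 | x3) & ~(x4 & x3)
≡ x3 & (x4 | x3) & (~x4 | ~x3)
≡ x3 & (~x4 | ~x3)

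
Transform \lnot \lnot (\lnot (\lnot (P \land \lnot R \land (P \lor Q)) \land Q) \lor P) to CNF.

P \lor \lnot Q

\lnot \lnot (\lnot (\lnot (P \land \lnot R \land (P \lor Q)) \land Q) \lor P)
≡ \lnot (\lnot (P \land \lnot R \land (P \lor Q)) \land Q) \lor P   [double negation]
≡ \lnot \lnot (P \land \lnot R \land (P \lor Q)) \lor \lnot Q \lor P   [De Morgan]
≡ (P \land \lnot R \land (P \lor Q)) \lor \lnot Q \lor P   [double negation]
≡ (P \lor \lnot Q \lor P) \land (\lnot R \lor \lnot Q \lor P) \land (P \lor Q \lor \lnot Q \lor P)   [distribute \lor over \land]
≡ P \lor \lnot Q   [simplify]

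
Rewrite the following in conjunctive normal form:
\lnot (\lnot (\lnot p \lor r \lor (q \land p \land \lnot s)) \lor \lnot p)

(\lnot p \lor r \lor q) \land (\lnot p \lor r \lor \lnot s) \land p

\lnot (\lnot (\lnot p \lor r \lor (q \land p \land \lnot s)) \lor \lnot p)
≡ \lnot \lnot (\lnot p \lor r \lor (q \land p \land \lnot s)) \land \lnot \lnot p   — De Morgan
≡ (\lnot p \lor r \lor (q \land p \land \lnot s)) \land \lnot \lnot p   — double negation
≡ (\lnot p \lor r \lor (q \land p \land \lnot s)) \land p   — double negation
≡ (\lnot p \lor r \lor q) \land (\lnot p \lor r \lor p) \land (\lnot p \lor r \lor \lnot s) \land p   — distribute \lor over \land
≡ (\lnot p \lor r \lor q) \land (\lnot p \lor r \lor \lnot s) \land p   — simplify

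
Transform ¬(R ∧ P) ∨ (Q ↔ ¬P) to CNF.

¬R ∨ ¬P ∨ ¬Q

¬(R ∧ P) ∨ (Q ↔ ¬P)
⇔ ¬(R ∧ P) ∨ (Q → ¬P) ∧ (¬P → Q)   (eliminate ↔)
⇔ ¬(R ∧ P) ∨ (¬Q ∨ ¬P) ∧ (¬P → Q)   (eliminate →)
⇔ ¬(R ∧ P) ∨ (¬Q ∨ ¬P) ∧ (¬¬P ∨ Q)   (eliminate →)
⇔ ¬R ∨ ¬P ∨ (¬Q ∨ ¬P) ∧ (¬¬P ∨ Q)   (De Morgan)
⇔ ¬R ∨ ¬P ∨ (¬Q ∨ ¬P) ∧ (P ∨ Q)   (double negation)
⇔ (¬R ∨ ¬P ∨ ¬Q ∨ ¬P) ∧ (¬R ∨ ¬P ∨ P ∨ Q)   (distribute ∨ over ∧)
⇔ ¬R ∨ ¬P ∨ ¬Q   (simplify)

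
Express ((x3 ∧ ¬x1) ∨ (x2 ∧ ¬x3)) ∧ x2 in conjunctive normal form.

((x3 ∧ ¬x1) ∨ (x2 ∧ ¬x3)) ∧ x2
= (x3 ∨ x2) ∧ (x3 ∨ ¬x3) ∧ (¬x1 ∨ x2) ∧ (¬x1 ∨ ¬x3) ∧ x2   — distribute ∨ over ∧
= (¬x1 ∨ ¬x3) ∧ x2   — simplify

(¬x1 ∨ ¬x3) ∧ x2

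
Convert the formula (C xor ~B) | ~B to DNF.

(C xor ~B) | ~B
= (C & ~~B) | (~C & ~B) | ~B   [expand xor]
= (C & B) | (~C & ~B) | ~B   [double negation]
= (C & B) | ~B   [simplify]

(C & B) | ~B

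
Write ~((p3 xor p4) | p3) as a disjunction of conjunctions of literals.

~p3 & ~p4

~((p3 xor p4) | p3)
≡ ~((p3 & ~p4) | (~p3 & p4) | p3)   [expand xor]
≡ ~(p3 & ~p4) & ~(~p3 & p4) & ~p3   [De Morgan]
≡ (~p3 | ~~p4) & ~(~p3 & p4) & ~p3   [De Morgan]
≡ (~p3 | p4) & ~(~p3 & p4) & ~p3   [double negation]
≡ (~p3 | p4) & (~~p3 | ~p4) & ~p3   [De Morgan]
≡ (~p3 | p4) & (p3 | ~p4) & ~p3   [double negation]
≡ (~p3 & p3 & ~p3) | (~p3 & ~p4 & ~p3) | (p4 & p3 & ~p3) | (p4 & ~p4 & ~p3)   [distribute & over |]
≡ ~p3 & ~p4   [simplify]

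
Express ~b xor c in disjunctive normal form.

~b xor c
= (~b & ~c) | (~~b & c)
= (~b & ~c) | (b & c)

(~b & ~c) | (b & c)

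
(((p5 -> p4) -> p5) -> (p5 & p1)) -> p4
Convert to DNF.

(p5 & ~p1) | p4

(((p5 -> p4) -> p5) -> (p5 & p1)) -> p4
⇔ ~(((p5 -> p4) -> p5) -> (p5 & p1)) | p4   [eliminate ->]
⇔ ~(~((p5 -> p4) -> p5) | (p5 & p1)) | p4   [eliminate ->]
⇔ ~(~(~(p5 -> p4) | p5) | (p5 & p1)) | p4   [eliminate ->]
⇔ ~(~(~(~p5 | p4) | p5) | (p5 & p1)) | p4   [eliminate ->]
⇔ (~~(~(~p5 | p4) | p5) & ~(p5 & p1)) | p4   [De Morgan]
⇔ ((~(~p5 | p4) | p5) & ~(p5 & p1)) | p4   [double negation]
⇔ (((~~p5 & ~p4) | p5) & ~(p5 & p1)) | p4   [De Morgan]
⇔ (((p5 & ~p4) | p5) & ~(p5 & p1)) | p4   [double negation]
⇔ (((p5 & ~p4) | p5) & (~p5 | ~p1)) | p4   [De Morgan]
⇔ (p5 & ~p4 & ~p5) | (p5 & ~p4 & ~p1) | (p5 & ~p5) | (p5 & ~p1) | p4   [distribute & over |]
⇔ (p5 & ~p1) | p4   [simplify]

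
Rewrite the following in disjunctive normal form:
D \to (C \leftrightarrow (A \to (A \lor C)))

D \to (C \leftrightarrow (A \to (A \lor C)))
≡ \lnot D \lor (C \leftrightarrow (A \to (A \lor C)))
≡ \lnot D \lor ((C \to (A \to (A \lor C))) \land ((A \to (A \lor C)) \to C))
≡ \lnot D \lor ((\lnot C \lor (A \to (A \lor C))) \land ((A \to (A \lor C)) \to C))
≡ \lnot D \lor ((\lnot C \lor \lnot A \lor A \lor C) \land ((A \to (A \lor C)) \to C))
≡ \lnot D \lor ((\lnot C \lor \lnot A \lor A \lor C) \land (\lnot (A \to (A \lor C)) \lor C))
≡ \lnot D \lor ((\lnot C \lor \lnot A \lor A \lor C) \land (\lnot (\lnot A \lor A \lor C) \lor C))
≡ \lnot D \lor ((\lnot C \lor \lnot A \lor A \lor C) \land ((\lnot \lnot A \land \lnot A \land \lnot C) \lor C))
≡ \lnot D \lor ((\lnot C \lor \lnot A \lor A \lor C) \land ((A \land \lnot A \land \lnot C) \lor C))
≡ \lnot D \lor (\lnot C \land A \land \lnot A \land \lnot C) \lor (\lnot C \land C) \lor (\lnot A \land A \land \lnot A \land \lnot C) \lor (\lnot A \land C) \lor (A \land A \land \lnot A \land \lnot C) \lor (A \land C) \lor (C \land A \land \lnot A \land \lnot C) \lor (C \land C)
≡ \lnot D \lor C

\lnot D \lor C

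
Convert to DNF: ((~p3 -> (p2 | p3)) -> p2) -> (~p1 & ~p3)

((~p3 -> (p2 | p3)) -> p2) -> (~p1 & ~p3)
= ~((~p3 -> (p2 | p3)) -> p2) | (~p1 & ~p3)   — eliminate ->
= ~(~(~p3 -> (p2 | p3)) | p2) | (~p1 & ~p3)   — eliminate ->
= ~(~(~~p3 | p2 | p3) | p2) | (~p1 & ~p3)   — eliminate ->
= (~~(~~p3 | p2 | p3) & ~p2) | (~p1 & ~p3)   — De Morgan
= ((~~p3 | p2 | p3) & ~p2) | (~p1 & ~p3)   — double negation
= ((p3 | p2 | p3) & ~p2) | (~p1 & ~p3)   — double negation
= (p3 & ~p2) | (p2 & ~p2) | (p3 & ~p2) | (~p1 & ~p3)   — distribute & over |
= (p3 & ~p2) | (~p1 & ~p3)   — simplify

(p3 & ~p2) | (~p1 & ~p3)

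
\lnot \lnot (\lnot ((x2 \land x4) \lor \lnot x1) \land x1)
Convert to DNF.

\lnot \lnot (\lnot ((x2 \land x4) \lor \lnot x1) \land x1)
= \lnot ((x2 \land x4) \lor \lnot x1) \land x1   — double negation
= \lnot (x2 \land x4) \land \lnot \lnot x1 \land x1   — De Morgan
= (\lnot x2 \lor \lnot x4) \land \lnot \lnot x1 \land x1   — De Morgan
= (\lnot x2 \lor \lnot x4) \land x1 \land x1   — double negation
= (\lnot x2 \land x1 \land x1) \lor (\lnot x4 \land x1 \land x1)   — distribute \land over \lor
= (\lnot x2 \land x1) \lor (\lnot x4 \land x1)   — simplify

(\lnot x2 \land x1) \lor (\lnot x4 \land x1)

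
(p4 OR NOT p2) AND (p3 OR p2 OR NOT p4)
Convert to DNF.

(p4 OR NOT p2) AND (p3 OR p2 OR NOT p4)
≡ (p4 AND p3) OR (p4 AND p2) OR (p4 AND NOT p4) OR (NOT p2 AND p3) OR (NOT p2 AND p2) OR (NOT p2 AND NOT p4)   [distribute AND over OR]
≡ (p4 AND p3) OR (p4 AND p2) OR (NOT p2 AND p3) OR (NOT p2 AND NOT p4)   [simplify]

(p4 AND p3) OR (p4 AND p2) OR (NOT p2 AND p3) OR (NOT p2 AND NOT p4)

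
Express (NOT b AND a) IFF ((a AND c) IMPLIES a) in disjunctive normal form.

(NOT b AND a) IFF ((a AND c) IMPLIES a)
= ((NOT b AND a) IMPLIES ((a AND c) IMPLIES a)) AND (((a AND c) IMPLIES a) IMPLIES (NOT b AND a))   — eliminate IFF
= (NOT (NOT b AND a) OR ((a AND c) IMPLIES a)) AND (((a AND c) IMPLIES a) IMPLIES (NOT b AND a))   — eliminate IMPLIES
= (NOT (NOT b AND a) OR NOT (a AND c) OR a) AND (((a AND c) IMPLIES a) IMPLIES (NOT b AND a))   — eliminate IMPLIES
= (NOT (NOT b AND a) OR NOT (a AND c) OR a) AND (NOT ((a AND c) IMPLIES a) OR (NOT b AND a))   — eliminate IMPLIES
= (NOT (NOT b AND a) OR NOT (a AND c) OR a) AND (NOT (NOT (a AND c) OR a) OR (NOT b AND a))   — eliminate IMPLIES
= (NOT NOT b OR NOT a OR NOT (a AND c) OR a) AND (NOT (NOT (a AND c) OR a) OR (NOT b AND a))   — De Morgan
= (b OR NOT a OR NOT (a AND c) OR a) AND (NOT (NOT (a AND c) OR a) OR (NOT b AND a))   — double negation
= (b OR NOT a OR NOT a OR NOT c OR a) AND (NOT (NOT (a AND c) OR a) OR (NOT b AND a))   — De Morgan
= (b OR NOT a OR NOT a OR NOT c OR a) AND ((NOT NOT (a AND c) AND NOT a) OR (NOT b AND a))   — De Morgan
= (b OR NOT a OR NOT a OR NOT c OR a) AND ((a AND c AND NOT a) OR (NOT b AND a))   — double negation
= (b AND a AND c AND NOT a) OR (b AND NOT b AND a) OR (NOT a AND a AND c AND NOT a) OR (NOT a AND NOT b AND a) OR (NOT a AND a AND c AND NOT a) OR (NOT a AND NOT b AND a) OR (NOT c AND a AND c AND NOT a) OR (NOT c AND NOT b AND a) OR (a AND a AND c AND NOT a) OR (a AND NOT b AND a)   — distribute AND over OR
= a AND NOT b   — simplify

a AND NOT b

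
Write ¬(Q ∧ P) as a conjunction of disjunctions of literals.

¬(Q ∧ P)
≡ ¬Q ∨ ¬P   [De Morgan]

¬Q ∨ ¬P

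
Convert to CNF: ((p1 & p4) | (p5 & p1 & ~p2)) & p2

((p1 & p4) | (p5 & p1 & ~p2)) & p2
≡ (p1 | p5) & (p1 | p1) & (p1 | ~p2) & (p4 | p5) & (p4 | p1) & (p4 | ~p2) & p2   (distribute | over &)
≡ p1 & (p4 | p5) & (p4 | ~p2) & p2   (simplify)

p1 & (p4 | p5) & (p4 | ~p2) & p2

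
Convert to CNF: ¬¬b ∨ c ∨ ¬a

b ∨ c ∨ ¬a

¬¬b ∨ c ∨ ¬a
= b ∨ c ∨ ¬a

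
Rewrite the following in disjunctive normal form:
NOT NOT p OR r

NOT NOT p OR r
≡ p OR r   [double negation]

p OR r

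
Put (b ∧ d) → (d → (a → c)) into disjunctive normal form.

¬b ∨ ¬d ∨ ¬a ∨ c

(b ∧ d) → (d → (a → c))
≡ ¬(b ∧ d) ∨ (d → (a → c))   (eliminate →)
≡ ¬(b ∧ d) ∨ ¬d ∨ (a → c)   (eliminate →)
≡ ¬(b ∧ d) ∨ ¬d ∨ ¬a ∨ c   (eliminate →)
≡ ¬b ∨ ¬d ∨ ¬d ∨ ¬a ∨ c   (De Morgan)
≡ ¬b ∨ ¬d ∨ ¬a ∨ c   (simplify)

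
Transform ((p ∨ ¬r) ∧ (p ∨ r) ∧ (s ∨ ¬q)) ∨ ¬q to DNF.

(p ∧ s) ∨ ¬q

((p ∨ ¬r) ∧ (p ∨ r) ∧ (s ∨ ¬q)) ∨ ¬q
≡ (p ∧ p ∧ s) ∨ (p ∧ p ∧ ¬q) ∨ (p ∧ r ∧ s) ∨ (p ∧ r ∧ ¬q) ∨ (¬r ∧ p ∧ s) ∨ (¬r ∧ p ∧ ¬q) ∨ (¬r ∧ r ∧ s) ∨ (¬r ∧ r ∧ ¬q) ∨ ¬q   [distribute ∧ over ∨]
≡ (p ∧ s) ∨ ¬q   [simplify]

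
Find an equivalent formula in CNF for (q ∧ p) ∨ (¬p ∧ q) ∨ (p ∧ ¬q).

(q ∧ p) ∨ (¬p ∧ q) ∨ (p ∧ ¬q)
= (q ∨ ¬p ∨ p) ∧ (q ∨ ¬p ∨ ¬q) ∧ (q ∨ q ∨ p) ∧ (q ∨ q ∨ ¬q) ∧ (p ∨ ¬p ∨ p) ∧ (p ∨ ¬p ∨ ¬q) ∧ (p ∨ q ∨ p) ∧ (p ∨ q ∨ ¬q)
= q ∨ p

q ∨ p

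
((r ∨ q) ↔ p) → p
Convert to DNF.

((r ∨ q) ↔ p) → p
= ¬((r ∨ q) ↔ p) ∨ p   [eliminate →]
= ¬(((r ∨ q) → p) ∧ (p → (r ∨ q))) ∨ p   [eliminate ↔]
= ¬((¬(r ∨ q) ∨ p) ∧ (p → (r ∨ q))) ∨ p   [eliminate →]
= ¬((¬(r ∨ q) ∨ p) ∧ (¬p ∨ r ∨ q)) ∨ p   [eliminate →]
= ¬(¬(r ∨ q) ∨ p) ∨ ¬(¬p ∨ r ∨ q) ∨ p   [De Morgan]
= (¬¬(r ∨ q) ∧ ¬p) ∨ ¬(¬p ∨ r ∨ q) ∨ p   [De Morgan]
= ((r ∨ q) ∧ ¬p) ∨ ¬(¬p ∨ r ∨ q) ∨ p   [double negation]
= ((r ∨ q) ∧ ¬p) ∨ (¬¬p ∧ ¬r ∧ ¬q) ∨ p   [De Morgan]
= ((r ∨ q) ∧ ¬p) ∨ (p ∧ ¬r ∧ ¬q) ∨ p   [double negation]
= (r ∧ ¬p) ∨ (q ∧ ¬p) ∨ (p ∧ ¬r ∧ ¬q) ∨ p   [distribute ∧ over ∨]
= (r ∧ ¬p) ∨ (q ∧ ¬p) ∨ p   [simplify]

(r ∧ ¬p) ∨ (q ∧ ¬p) ∨ p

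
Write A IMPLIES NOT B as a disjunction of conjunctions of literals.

NOT A OR NOT B

A IMPLIES NOT B
≡ NOT A OR NOT B   [eliminate IMPLIES]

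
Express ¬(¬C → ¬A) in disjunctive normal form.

¬C ∧ A

¬(¬C → ¬A)
≡ ¬(¬¬C ∨ ¬A)   [eliminate →]
≡ ¬¬¬C ∧ ¬¬A   [De Morgan]
≡ ¬C ∧ ¬¬A   [double negation]
≡ ¬C ∧ A   [double negation]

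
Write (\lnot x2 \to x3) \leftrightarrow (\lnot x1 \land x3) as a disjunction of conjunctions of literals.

(\lnot x2 \to x3) \leftrightarrow (\lnot x1 \land x3)
⇔ ((\lnot x2 \to x3) \to (\lnot x1 \land x3)) \land ((\lnot x1 \land x3) \to (\lnot x2 \to x3))   [eliminate \leftrightarrow]
⇔ (\lnot (\lnot x2 \to x3) \lor (\lnot x1 \land x3)) \land ((\lnot x1 \land x3) \to (\lnot x2 \to x3))   [eliminate \to]
⇔ (\lnot (\lnot \lnot x2 \lor x3) \lor (\lnot x1 \land x3)) \land ((\lnot x1 \land x3) \to (\lnot x2 \to x3))   [eliminate \to]
⇔ (\lnot (\lnot \lnot x2 \lor x3) \lor (\lnot x1 \land x3)) \land (\lnot (\lnot x1 \land x3) \lor (\lnot x2 \to x3))   [eliminate \to]
⇔ (\lnot (\lnot \lnot x2 \lor x3) \lor (\lnot x1 \land x3)) \land (\lnot (\lnot x1 \land x3) \lor \lnot \lnot x2 \lor x3)   [eliminate \to]
⇔ ((\lnot \lnot \lnot x2 \land \lnot x3) \lor (\lnot x1 \land x3)) \land (\lnot (\lnot x1 \land x3) \lor \lnot \lnot x2 \lor x3)   [De Morgan]
⇔ ((\lnot x2 \land \lnot x3) \lor (\lnot x1 \land x3)) \land (\lnot (\lnot x1 \land x3) \lor \lnot \lnot x2 \lor x3)   [double negation]
⇔ ((\lnot x2 \land \lnot x3) \lor (\lnot x1 \land x3)) \land (\lnot \lnot x1 \lor \lnot x3 \lor \lnot \lnot x2 \lor x3)   [De Morgan]
⇔ ((\lnot x2 \land \lnot x3) \lor (\lnot x1 \land x3)) \land (x1 \lor \lnot x3 \lor \lnot \lnot x2 \lor x3)   [double negation]
⇔ ((\lnot x2 \land \lnot x3) \lor (\lnot x1 \land x3)) \land (x1 \lor \lnot x3 \lor x2 \lor x3)   [double negation]
⇔ (\lnot x2 \land \lnot x3 \land x1) \lor (\lnot x2 \land \lnot x3 \land \lnot x3) \lor (\lnot x2 \land \lnot x3 \land x2) \lor (\lnot x2 \land \lnot x3 \land x3) \lor (\lnot x1 \land x3 \land x1) \lor (\lnot x1 \land x3 \land \lnot x3) \lor (\lnot x1 \land x3 \land x2) \lor (\lnot x1 \land x3 \land x3)   [distribute \land over \lor]
⇔ (\lnot x2 \land \lnot x3) \lor (\lnot x1 \land x3)   [simplify]

(\lnot x2 \land \lnot x3) \lor (\lnot x1 \land x3)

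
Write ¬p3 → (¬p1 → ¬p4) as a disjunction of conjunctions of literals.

¬p3 → (¬p1 → ¬p4)
= ¬¬p3 ∨ (¬p1 → ¬p4)   (eliminate →)
= ¬¬p3 ∨ ¬¬p1 ∨ ¬p4   (eliminate →)
= p3 ∨ ¬¬p1 ∨ ¬p4   (double negation)
= p3 ∨ p1 ∨ ¬p4   (double negation)

p3 ∨ p1 ∨ ¬p4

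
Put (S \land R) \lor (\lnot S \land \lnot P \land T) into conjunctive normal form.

(S \land R) \lor (\lnot S \land \lnot P \land T)
⇔ (S \lor \lnot S) \land (S \lor \lnot P) \land (S \lor T) \land (R \lor \lnot S) \land (R \lor \lnot P) \land (R \lor T)   [distribute \lor over \land]
⇔ (S \lor \lnot P) \land (S \lor T) \land (R \lor \lnot S) \land (R \lor \lnot P) \land (R \lor T)   [simplify]

(S \lor \lnot P) \land (S \lor T) \land (R \lor \lnot S) \land (R \lor \lnot P) \land (R \lor T)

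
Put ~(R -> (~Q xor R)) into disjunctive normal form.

~(R -> (~Q xor R))
≡ ~(~R | (~Q xor R))   [eliminate ->]
≡ ~(~R | (~Q & ~R) | (~~Q & R))   [expand xor]
≡ ~~R & ~(~Q & ~R) & ~(~~Q & R)   [De Morgan]
≡ R & ~(~Q & ~R) & ~(~~Q & R)   [double negation]
≡ R & (~~Q | ~~R) & ~(~~Q & R)   [De Morgan]
≡ R & (Q | ~~R) & ~(~~Q & R)   [double negation]
≡ R & (Q | R) & ~(~~Q & R)   [double negation]
≡ R & (Q | R) & (~~~Q | ~R)   [De Morgan]
≡ R & (Q | R) & (~Q | ~R)   [double negation]
≡ (R & Q & ~Q) | (R & Q & ~R) | (R & R & ~Q) | (R & R & ~R)   [distribute & over |]
≡ R & ~Q   [simplify]

R & ~Q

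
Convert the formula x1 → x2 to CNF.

x1 → x2
≡ ¬x1 ∨ x2   (eliminate →)

¬x1 ∨ x2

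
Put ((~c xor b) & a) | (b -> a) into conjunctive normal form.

a | ~b

((~c xor b) & a) | (b -> a)
≡ ((~c | b) & ~(~c & b) & a) | (b -> a)   [expand xor]
≡ ((~c | b) & ~(~c & b) & a) | ~b | a   [eliminate ->]
≡ ((~c | b) & (~~c | ~b) & a) | ~b | a   [De Morgan]
≡ ((~c | b) & (c | ~b) & a) | ~b | a   [double negation]
≡ (~c | b | ~b | a) & (c | ~b | ~b | a) & (a | ~b | a)   [distribute | over &]
≡ a | ~b   [simplify]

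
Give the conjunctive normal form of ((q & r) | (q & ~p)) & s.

q & (r | ~p) & s

((q & r) | (q & ~p)) & s
≡ (q | q) & (q | ~p) & (r | q) & (r | ~p) & s   [distribute | over &]
≡ q & (r | ~p) & s   [simplify]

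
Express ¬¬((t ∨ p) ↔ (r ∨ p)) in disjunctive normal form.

(¬t ∧ ¬p ∧ ¬r) ∨ (r ∧ t) ∨ p

¬¬((t ∨ p) ↔ (r ∨ p))
≡ ¬¬(((t ∨ p) → (r ∨ p)) ∧ ((r ∨ p) → (t ∨ p)))   [eliminate ↔]
≡ ¬¬((¬(t ∨ p) ∨ r ∨ p) ∧ ((r ∨ p) → (t ∨ p)))   [eliminate →]
≡ ¬¬((¬(t ∨ p) ∨ r ∨ p) ∧ (¬(r ∨ p) ∨ t ∨ p))   [eliminate →]
≡ (¬(t ∨ p) ∨ r ∨ p) ∧ (¬(r ∨ p) ∨ t ∨ p)   [double negation]
≡ ((¬t ∧ ¬p) ∨ r ∨ p) ∧ (¬(r ∨ p) ∨ t ∨ p)   [De Morgan]
≡ ((¬t ∧ ¬p) ∨ r ∨ p) ∧ ((¬r ∧ ¬p) ∨ t ∨ p)   [De Morgan]
≡ (¬t ∧ ¬p ∧ ¬r ∧ ¬p) ∨ (¬t ∧ ¬p ∧ t) ∨ (¬t ∧ ¬p ∧ p) ∨ (r ∧ ¬r ∧ ¬p) ∨ (r ∧ t) ∨ (r ∧ p) ∨ (p ∧ ¬r ∧ ¬p) ∨ (p ∧ t) ∨ (p ∧ p)   [distribute ∧ over ∨]
≡ (¬t ∧ ¬p ∧ ¬r) ∨ (r ∧ t) ∨ p   [simplify]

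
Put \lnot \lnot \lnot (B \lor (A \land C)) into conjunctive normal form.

\lnot B \land (\lnot A \lor \lnot C)

\lnot \lnot \lnot (B \lor (A \land C))
≡ \lnot (B \lor (A \land C))   [double negation]
≡ \lnot B \land \lnot (A \land C)   [De Morgan]
≡ \lnot B \land (\lnot A \lor \lnot C)   [De Morgan]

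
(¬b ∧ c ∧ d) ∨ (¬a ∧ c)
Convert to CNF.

(¬b ∨ ¬a) ∧ c ∧ (d ∨ ¬a)

(¬b ∧ c ∧ d) ∨ (¬a ∧ c)
≡ (¬b ∨ ¬a) ∧ (¬b ∨ c) ∧ (c ∨ ¬a) ∧ (c ∨ c) ∧ (d ∨ ¬a) ∧ (d ∨ c)   [distribute ∨ over ∧]
≡ (¬b ∨ ¬a) ∧ c ∧ (d ∨ ¬a)   [simplify]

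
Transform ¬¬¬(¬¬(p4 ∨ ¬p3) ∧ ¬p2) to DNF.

¬¬¬(¬¬(p4 ∨ ¬p3) ∧ ¬p2)
≡ ¬(¬¬(p4 ∨ ¬p3) ∧ ¬p2)   [double negation]
≡ ¬¬¬(p4 ∨ ¬p3) ∨ ¬¬p2   [De Morgan]
≡ ¬(p4 ∨ ¬p3) ∨ ¬¬p2   [double negation]
≡ (¬p4 ∧ ¬¬p3) ∨ ¬¬p2   [De Morgan]
≡ (¬p4 ∧ p3) ∨ ¬¬p2   [double negation]
≡ (¬p4 ∧ p3) ∨ p2   [double negation]

(¬p4 ∧ p3) ∨ p2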